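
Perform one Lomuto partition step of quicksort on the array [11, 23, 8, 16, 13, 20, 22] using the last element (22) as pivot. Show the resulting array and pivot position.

Lomuto partition with pivot = 22:

Initial array: [11, 23, 8, 16, 13, 20, 22]

arr[0]=11 <= 22: swap with position 0, array becomes [11, 23, 8, 16, 13, 20, 22]
arr[1]=23 > 22: no swap
arr[2]=8 <= 22: swap with position 1, array becomes [11, 8, 23, 16, 13, 20, 22]
arr[3]=16 <= 22: swap with position 2, array becomes [11, 8, 16, 23, 13, 20, 22]
arr[4]=13 <= 22: swap with position 3, array becomes [11, 8, 16, 13, 23, 20, 22]
arr[5]=20 <= 22: swap with position 4, array becomes [11, 8, 16, 13, 20, 23, 22]

Place pivot at position 5: [11, 8, 16, 13, 20, 22, 23]
Pivot position: 5

After partitioning with pivot 22, the array becomes [11, 8, 16, 13, 20, 22, 23]. The pivot is placed at index 5. All elements to the left of the pivot are <= 22, and all elements to the right are > 22.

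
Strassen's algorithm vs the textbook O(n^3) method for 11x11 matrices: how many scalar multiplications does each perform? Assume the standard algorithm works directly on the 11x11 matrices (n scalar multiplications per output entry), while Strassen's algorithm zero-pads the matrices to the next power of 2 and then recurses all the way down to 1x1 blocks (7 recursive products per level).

Matrix multiplication for 11x11 matrices:

Strassen's algorithm requires power-of-2 dimensions. Pad 11x11 to 16x16 (next power of 2).

Standard algorithm: 11^3 = 1331 multiplications
Strassen's algorithm: 7^(log2(16)) = 7^4 = 2401 multiplications
Difference: 1331 - 2401 = -1070 (Strassen uses MORE here due to padding overhead — for small or just-over-power-of-2 n, padding can outweigh the per-level savings)

Standard: 1331 multiplications (11^3). Strassen: 2401 multiplications (7^4, after padding to 16x16). Strassen reduces 8 recursive multiplications to 7 at each level.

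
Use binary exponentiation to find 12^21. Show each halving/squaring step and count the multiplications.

Computing 12^21 by squaring (build up from 12^1; each line after the first costs one multiplication):

12^1 = 12
12^2 = (12^1)^2 = 12^2 = 144
12^4 = (12^2)^2 = 144^2 = 20736
12^5 = 12 * 12^4 = 12 * 20736 = 248832
12^10 = (12^5)^2 = 248832^2 = 61917364224
12^20 = (12^10)^2 = 61917364224^2 = 3833759992447475122176
12^21 = 12 * 12^20 = 12 * 3833759992447475122176 = 46005119909369701466112

Result: 46005119909369701466112
Multiplications needed: 6 (6 lines after 12^1)

12^21 = 46005119909369701466112. Using exponentiation by squaring, this requires 6 multiplications. The key idea: if the exponent is even, square the half-power; if odd, multiply by the base once.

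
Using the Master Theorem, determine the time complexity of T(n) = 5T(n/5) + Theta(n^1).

Master Theorem for T(n) = 5T(n/5) + O(n^1):

a = 5, b = 5, c = 1
log_b(a) = log_5(5) = 1.0000

Case 2: c = 1 = log_5(5) = 1.0000
T(n) = O(n^1 log n) = O(n log n)

For T(n) = 5T(n/5) + O(n^1): log_5(5) = 1.0000. This is Case 2 of the Master Theorem (c = log_b(a), equal work at all levels), giving O(n log n).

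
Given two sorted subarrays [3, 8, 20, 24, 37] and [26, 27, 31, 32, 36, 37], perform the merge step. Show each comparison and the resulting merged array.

Merging process:

Compare 3 vs 26: take 3 from left. Merged: [3]
Compare 8 vs 26: take 8 from left. Merged: [3, 8]
Compare 20 vs 26: take 20 from left. Merged: [3, 8, 20]
Compare 24 vs 26: take 24 from left. Merged: [3, 8, 20, 24]
Compare 37 vs 26: take 26 from right. Merged: [3, 8, 20, 24, 26]
Compare 37 vs 27: take 27 from right. Merged: [3, 8, 20, 24, 26, 27]
Compare 37 vs 31: take 31 from right. Merged: [3, 8, 20, 24, 26, 27, 31]
Compare 37 vs 32: take 32 from right. Merged: [3, 8, 20, 24, 26, 27, 31, 32]
Compare 37 vs 36: take 36 from right. Merged: [3, 8, 20, 24, 26, 27, 31, 32, 36]
Compare 37 vs 37: take 37 from left. Merged: [3, 8, 20, 24, 26, 27, 31, 32, 36, 37]
Append remaining from right: [37]. Merged: [3, 8, 20, 24, 26, 27, 31, 32, 36, 37, 37]

Final merged array: [3, 8, 20, 24, 26, 27, 31, 32, 36, 37, 37]
Total comparisons: 10

The merged array is [3, 8, 20, 24, 26, 27, 31, 32, 36, 37, 37], requiring 10 comparisons. The merge step runs in O(n) time where n is the total number of elements.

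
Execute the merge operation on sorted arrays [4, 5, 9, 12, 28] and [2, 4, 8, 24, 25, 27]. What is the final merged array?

Merging process:

Compare 4 vs 2: take 2 from right. Merged: [2]
Compare 4 vs 4: take 4 from left. Merged: [2, 4]
Compare 5 vs 4: take 4 from right. Merged: [2, 4, 4]
Compare 5 vs 8: take 5 from left. Merged: [2, 4, 4, 5]
Compare 9 vs 8: take 8 from right. Merged: [2, 4, 4, 5, 8]
Compare 9 vs 24: take 9 from left. Merged: [2, 4, 4, 5, 8, 9]
Compare 12 vs 24: take 12 from left. Merged: [2, 4, 4, 5, 8, 9, 12]
Compare 28 vs 24: take 24 from right. Merged: [2, 4, 4, 5, 8, 9, 12, 24]
Compare 28 vs 25: take 25 from right. Merged: [2, 4, 4, 5, 8, 9, 12, 24, 25]
Compare 28 vs 27: take 27 from right. Merged: [2, 4, 4, 5, 8, 9, 12, 24, 25, 27]
Append remaining from left: [28]. Merged: [2, 4, 4, 5, 8, 9, 12, 24, 25, 27, 28]

Final merged array: [2, 4, 4, 5, 8, 9, 12, 24, 25, 27, 28]
Total comparisons: 10

The merged array is [2, 4, 4, 5, 8, 9, 12, 24, 25, 27, 28], requiring 10 comparisons. The merge step runs in O(n) time where n is the total number of elements.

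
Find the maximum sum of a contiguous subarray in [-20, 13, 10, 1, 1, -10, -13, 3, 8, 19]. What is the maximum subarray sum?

Using Kadane's algorithm on [-20, 13, 10, 1, 1, -10, -13, 3, 8, 19]:

Scanning through the array:
Position 1 (value 13): max_ending_here = 13, max_so_far = 13
Position 2 (value 10): max_ending_here = 23, max_so_far = 23
Position 3 (value 1): max_ending_here = 24, max_so_far = 24
Position 4 (value 1): max_ending_here = 25, max_so_far = 25
Position 5 (value -10): max_ending_here = 15, max_so_far = 25
Position 6 (value -13): max_ending_here = 2, max_so_far = 25
Position 7 (value 3): max_ending_here = 5, max_so_far = 25
Position 8 (value 8): max_ending_here = 13, max_so_far = 25
Position 9 (value 19): max_ending_here = 32, max_so_far = 32

Maximum subarray: [13, 10, 1, 1, -10, -13, 3, 8, 19]
Maximum sum: 32

The maximum subarray is [13, 10, 1, 1, -10, -13, 3, 8, 19] with sum 32. This subarray runs from index 1 to index 9.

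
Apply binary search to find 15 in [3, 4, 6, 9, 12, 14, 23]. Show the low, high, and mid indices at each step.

Binary search for 15 in [3, 4, 6, 9, 12, 14, 23]:

lo=0, hi=6, mid=3, arr[mid]=9 -> 9 < 15, search right half
lo=4, hi=6, mid=5, arr[mid]=14 -> 14 < 15, search right half
lo=6, hi=6, mid=6, arr[mid]=23 -> 23 > 15, search left half
lo=6 > hi=5, target 15 not found

Binary search determines that 15 is not in the array after 3 comparisons. The search space was exhausted without finding the target.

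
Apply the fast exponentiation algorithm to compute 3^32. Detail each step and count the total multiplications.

Computing 3^32 by squaring (build up from 3^1; each line after the first costs one multiplication):

3^1 = 3
3^2 = (3^1)^2 = 3^2 = 9
3^4 = (3^2)^2 = 9^2 = 81
3^8 = (3^4)^2 = 81^2 = 6561
3^16 = (3^8)^2 = 6561^2 = 43046721
3^32 = (3^16)^2 = 43046721^2 = 1853020188851841

Result: 1853020188851841
Multiplications needed: 5 (5 lines after 3^1)

3^32 = 1853020188851841. Using exponentiation by squaring, this requires 5 multiplications. The key idea: if the exponent is even, square the half-power; if odd, multiply by the base once.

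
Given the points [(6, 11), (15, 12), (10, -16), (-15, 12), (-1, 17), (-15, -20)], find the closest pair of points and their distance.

Computing all pairwise distances among 6 points:

d((6, 11), (15, 12)) = 9.0554 <-- minimum
d((6, 11), (10, -16)) = 27.2947
d((6, 11), (-15, 12)) = 21.0238
d((6, 11), (-1, 17)) = 9.2195
d((6, 11), (-15, -20)) = 37.4433
d((15, 12), (10, -16)) = 28.4429
d((15, 12), (-15, 12)) = 30.0
d((15, 12), (-1, 17)) = 16.7631
d((15, 12), (-15, -20)) = 43.8634
d((10, -16), (-15, 12)) = 37.5366
d((10, -16), (-1, 17)) = 34.7851
d((10, -16), (-15, -20)) = 25.318
d((-15, 12), (-1, 17)) = 14.8661
d((-15, 12), (-15, -20)) = 32.0
d((-1, 17), (-15, -20)) = 39.5601

Closest pair: (6, 11) and (15, 12) with distance 9.0554

The closest pair is (6, 11) and (15, 12) with Euclidean distance 9.0554. For 6 points, brute-force pairwise comparison is shown above. For large n, the divide-and-conquer algorithm (sort by x, recurse on halves, check the dividing strip) achieves O(n log n).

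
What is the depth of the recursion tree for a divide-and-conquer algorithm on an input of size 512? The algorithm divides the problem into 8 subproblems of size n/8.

For divide and conquer with division factor 8:

Problem sizes at each level:
Level 0: 512
Level 1: 64
Level 2: 8
Level 3: 1

The root is level 0 and the size-1 base case is level 3 (the tree spans levels 0 through 3, i.e. 4 levels counting the root), so the depth is the number of divisions: log_8(512) = 3

The recursion tree depth is log_8(512) = 3. At each level, the problem size is divided by 8, so it takes 3 divisions to reduce to a base case of size 1. The algorithm makes 8 recursive calls at each level.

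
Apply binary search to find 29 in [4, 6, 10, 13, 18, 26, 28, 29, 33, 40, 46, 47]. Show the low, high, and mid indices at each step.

Binary search for 29 in [4, 6, 10, 13, 18, 26, 28, 29, 33, 40, 46, 47]:

lo=0, hi=11, mid=5, arr[mid]=26 -> 26 < 29, search right half
lo=6, hi=11, mid=8, arr[mid]=33 -> 33 > 29, search left half
lo=6, hi=7, mid=6, arr[mid]=28 -> 28 < 29, search right half
lo=7, hi=7, mid=7, arr[mid]=29 -> Found target at index 7!

Binary search finds 29 at index 7 after 4 comparisons. The search repeatedly halves the search space by comparing with the middle element.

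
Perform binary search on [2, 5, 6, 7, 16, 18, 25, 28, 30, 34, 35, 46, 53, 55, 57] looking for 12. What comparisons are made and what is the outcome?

Binary search for 12 in [2, 5, 6, 7, 16, 18, 25, 28, 30, 34, 35, 46, 53, 55, 57]:

lo=0, hi=14, mid=7, arr[mid]=28 -> 28 > 12, search left half
lo=0, hi=6, mid=3, arr[mid]=7 -> 7 < 12, search right half
lo=4, hi=6, mid=5, arr[mid]=18 -> 18 > 12, search left half
lo=4, hi=4, mid=4, arr[mid]=16 -> 16 > 12, search left half
lo=4 > hi=3, target 12 not found

Binary search determines that 12 is not in the array after 4 comparisons. The search space was exhausted without finding the target.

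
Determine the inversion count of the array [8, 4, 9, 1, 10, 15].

Finding inversions in [8, 4, 9, 1, 10, 15]:

(0, 1): arr[0]=8 > arr[1]=4
(0, 3): arr[0]=8 > arr[3]=1
(1, 3): arr[1]=4 > arr[3]=1
(2, 3): arr[2]=9 > arr[3]=1

Total inversions: 4

The array has 4 inversion(s): (0,1), (0,3), (1,3), (2,3). Each pair (i,j) satisfies i < j and arr[i] > arr[j].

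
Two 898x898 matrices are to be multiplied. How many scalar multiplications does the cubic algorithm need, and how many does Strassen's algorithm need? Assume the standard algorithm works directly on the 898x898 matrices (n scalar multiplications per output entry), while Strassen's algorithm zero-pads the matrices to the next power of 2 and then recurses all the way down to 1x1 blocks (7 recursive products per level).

Matrix multiplication for 898x898 matrices:

Strassen's algorithm requires power-of-2 dimensions. Pad 898x898 to 1024x1024 (next power of 2).

Standard algorithm: 898^3 = 724150792 multiplications
Strassen's algorithm: 7^(log2(1024)) = 7^10 = 282475249 multiplications
Savings: 724150792 - 282475249 = 441675543 multiplications

Standard: 724150792 multiplications (898^3). Strassen: 282475249 multiplications (7^10, after padding to 1024x1024). Strassen reduces 8 recursive multiplications to 7 at each level.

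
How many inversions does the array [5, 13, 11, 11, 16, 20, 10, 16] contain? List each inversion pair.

Finding inversions in [5, 13, 11, 11, 16, 20, 10, 16]:

(1, 2): arr[1]=13 > arr[2]=11
(1, 3): arr[1]=13 > arr[3]=11
(1, 6): arr[1]=13 > arr[6]=10
(2, 6): arr[2]=11 > arr[6]=10
(3, 6): arr[3]=11 > arr[6]=10
(4, 6): arr[4]=16 > arr[6]=10
(5, 6): arr[5]=20 > arr[6]=10
(5, 7): arr[5]=20 > arr[7]=16

Total inversions: 8

The array has 8 inversion(s): (1,2), (1,3), (1,6), (2,6), (3,6), (4,6), (5,6), (5,7). Each pair (i,j) satisfies i < j and arr[i] > arr[j].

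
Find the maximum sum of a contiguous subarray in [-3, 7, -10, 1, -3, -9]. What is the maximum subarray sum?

Using Kadane's algorithm on [-3, 7, -10, 1, -3, -9]:

Scanning through the array:
Position 1 (value 7): max_ending_here = 7, max_so_far = 7
Position 2 (value -10): max_ending_here = -3, max_so_far = 7
Position 3 (value 1): max_ending_here = 1, max_so_far = 7
Position 4 (value -3): max_ending_here = -2, max_so_far = 7
Position 5 (value -9): max_ending_here = -9, max_so_far = 7

Maximum subarray: [7]
Maximum sum: 7

The maximum subarray is [7] with sum 7. This subarray runs from index 1 to index 1.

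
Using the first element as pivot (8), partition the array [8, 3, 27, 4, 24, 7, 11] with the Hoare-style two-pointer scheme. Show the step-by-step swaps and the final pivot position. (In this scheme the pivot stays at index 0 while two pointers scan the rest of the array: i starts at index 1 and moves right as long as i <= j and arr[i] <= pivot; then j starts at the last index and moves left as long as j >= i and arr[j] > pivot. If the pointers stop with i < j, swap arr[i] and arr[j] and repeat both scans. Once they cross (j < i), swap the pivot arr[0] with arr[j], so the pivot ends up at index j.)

Hoare-style two-pointer partition with pivot = 8:

Initial array: [8, 3, 27, 4, 24, 7, 11]

Pointers start at i = 1, j = 6.
i stops at index 2 (arr[2]=27 > 8), j stops at index 5 (arr[5]=7 <= 8): swap arr[2] and arr[5], array becomes [8, 3, 7, 4, 24, 27, 11]
i ends at 4, j ends at 3: the pointers have crossed (j < i), so scanning stops.

Swap pivot arr[0] with arr[3] to place pivot at position 3: [4, 3, 7, 8, 24, 27, 11]
Pivot position: 3

After partitioning with pivot 8, the array becomes [4, 3, 7, 8, 24, 27, 11]. The pivot is placed at index 3. All elements to the left of the pivot are <= 8, and all elements to the right are > 8.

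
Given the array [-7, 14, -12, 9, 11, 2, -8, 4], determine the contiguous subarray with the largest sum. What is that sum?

Using Kadane's algorithm on [-7, 14, -12, 9, 11, 2, -8, 4]:

Scanning through the array:
Position 1 (value 14): max_ending_here = 14, max_so_far = 14
Position 2 (value -12): max_ending_here = 2, max_so_far = 14
Position 3 (value 9): max_ending_here = 11, max_so_far = 14
Position 4 (value 11): max_ending_here = 22, max_so_far = 22
Position 5 (value 2): max_ending_here = 24, max_so_far = 24
Position 6 (value -8): max_ending_here = 16, max_so_far = 24
Position 7 (value 4): max_ending_here = 20, max_so_far = 24

Maximum subarray: [14, -12, 9, 11, 2]
Maximum sum: 24

The maximum subarray is [14, -12, 9, 11, 2] with sum 24. This subarray runs from index 1 to index 5.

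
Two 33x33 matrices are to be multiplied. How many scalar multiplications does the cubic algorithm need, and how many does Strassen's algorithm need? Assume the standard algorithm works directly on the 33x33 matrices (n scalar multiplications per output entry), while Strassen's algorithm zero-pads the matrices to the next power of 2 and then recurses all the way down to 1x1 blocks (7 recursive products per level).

Matrix multiplication for 33x33 matrices:

Strassen's algorithm requires power-of-2 dimensions. Pad 33x33 to 64x64 (next power of 2).

Standard algorithm: 33^3 = 35937 multiplications
Strassen's algorithm: 7^(log2(64)) = 7^6 = 117649 multiplications
Difference: 35937 - 117649 = -81712 (Strassen uses MORE here due to padding overhead — for small or just-over-power-of-2 n, padding can outweigh the per-level savings)

Standard: 35937 multiplications (33^3). Strassen: 117649 multiplications (7^6, after padding to 64x64). Strassen reduces 8 recursive multiplications to 7 at each level.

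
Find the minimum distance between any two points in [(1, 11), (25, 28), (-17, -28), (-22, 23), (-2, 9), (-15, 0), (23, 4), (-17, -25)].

Computing all pairwise distances among 8 points:

d((1, 11), (25, 28)) = 29.4109
d((1, 11), (-17, -28)) = 42.9535
d((1, 11), (-22, 23)) = 25.9422
d((1, 11), (-2, 9)) = 3.6056
d((1, 11), (-15, 0)) = 19.4165
d((1, 11), (23, 4)) = 23.0868
d((1, 11), (-17, -25)) = 40.2492
d((25, 28), (-17, -28)) = 70.0
d((25, 28), (-22, 23)) = 47.2652
d((25, 28), (-2, 9)) = 33.0151
d((25, 28), (-15, 0)) = 48.8262
d((25, 28), (23, 4)) = 24.0832
d((25, 28), (-17, -25)) = 67.624
d((-17, -28), (-22, 23)) = 51.2445
d((-17, -28), (-2, 9)) = 39.9249
d((-17, -28), (-15, 0)) = 28.0713
d((-17, -28), (23, 4)) = 51.225
d((-17, -28), (-17, -25)) = 3.0 <-- minimum
d((-22, 23), (-2, 9)) = 24.4131
d((-22, 23), (-15, 0)) = 24.0416
d((-22, 23), (23, 4)) = 48.8467
d((-22, 23), (-17, -25)) = 48.2597
d((-2, 9), (-15, 0)) = 15.8114
d((-2, 9), (23, 4)) = 25.4951
d((-2, 9), (-17, -25)) = 37.1618
d((-15, 0), (23, 4)) = 38.2099
d((-15, 0), (-17, -25)) = 25.0799
d((23, 4), (-17, -25)) = 49.4065

Closest pair: (-17, -28) and (-17, -25) with distance 3.0

The closest pair is (-17, -28) and (-17, -25) with Euclidean distance 3.0. For 8 points, brute-force pairwise comparison is shown above. For large n, the divide-and-conquer algorithm (sort by x, recurse on halves, check the dividing strip) achieves O(n log n).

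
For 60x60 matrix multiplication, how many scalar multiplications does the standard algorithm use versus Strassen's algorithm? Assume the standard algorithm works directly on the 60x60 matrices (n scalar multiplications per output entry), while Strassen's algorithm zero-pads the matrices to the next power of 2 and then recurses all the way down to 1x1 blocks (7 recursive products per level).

Matrix multiplication for 60x60 matrices:

Strassen's algorithm requires power-of-2 dimensions. Pad 60x60 to 64x64 (next power of 2).

Standard algorithm: 60^3 = 216000 multiplications
Strassen's algorithm: 7^(log2(64)) = 7^6 = 117649 multiplications
Savings: 216000 - 117649 = 98351 multiplications

Standard: 216000 multiplications (60^3). Strassen: 117649 multiplications (7^6, after padding to 64x64). Strassen reduces 8 recursive multiplications to 7 at each level.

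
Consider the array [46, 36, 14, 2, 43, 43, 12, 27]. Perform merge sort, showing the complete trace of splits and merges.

Merge sort trace:

Split: [46, 36, 14, 2, 43, 43, 12, 27] -> [46, 36, 14, 2] and [43, 43, 12, 27]
  Split: [46, 36, 14, 2] -> [46, 36] and [14, 2]
    Split: [46, 36] -> [46] and [36]
    Merge: [46] + [36] -> [36, 46]
    Split: [14, 2] -> [14] and [2]
    Merge: [14] + [2] -> [2, 14]
  Merge: [36, 46] + [2, 14] -> [2, 14, 36, 46]
  Split: [43, 43, 12, 27] -> [43, 43] and [12, 27]
    Split: [43, 43] -> [43] and [43]
    Merge: [43] + [43] -> [43, 43]
    Split: [12, 27] -> [12] and [27]
    Merge: [12] + [27] -> [12, 27]
  Merge: [43, 43] + [12, 27] -> [12, 27, 43, 43]
Merge: [2, 14, 36, 46] + [12, 27, 43, 43] -> [2, 12, 14, 27, 36, 43, 43, 46]

Final sorted array: [2, 12, 14, 27, 36, 43, 43, 46]

The merge sort proceeds by recursively splitting the array and merging sorted halves.
After all merges, the sorted array is [2, 12, 14, 27, 36, 43, 43, 46].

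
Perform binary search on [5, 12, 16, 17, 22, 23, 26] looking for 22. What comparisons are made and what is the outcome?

Binary search for 22 in [5, 12, 16, 17, 22, 23, 26]:

lo=0, hi=6, mid=3, arr[mid]=17 -> 17 < 22, search right half
lo=4, hi=6, mid=5, arr[mid]=23 -> 23 > 22, search left half
lo=4, hi=4, mid=4, arr[mid]=22 -> Found target at index 4!

Binary search finds 22 at index 4 after 3 comparisons. The search repeatedly halves the search space by comparing with the middle element.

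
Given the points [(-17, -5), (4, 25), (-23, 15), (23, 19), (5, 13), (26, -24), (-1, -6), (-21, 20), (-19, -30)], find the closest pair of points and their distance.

Computing all pairwise distances among 9 points:

d((-17, -5), (4, 25)) = 36.6197
d((-17, -5), (-23, 15)) = 20.8806
d((-17, -5), (23, 19)) = 46.6476
d((-17, -5), (5, 13)) = 28.4253
d((-17, -5), (26, -24)) = 47.0106
d((-17, -5), (-1, -6)) = 16.0312
d((-17, -5), (-21, 20)) = 25.318
d((-17, -5), (-19, -30)) = 25.0799
d((4, 25), (-23, 15)) = 28.7924
d((4, 25), (23, 19)) = 19.9249
d((4, 25), (5, 13)) = 12.0416
d((4, 25), (26, -24)) = 53.7122
d((4, 25), (-1, -6)) = 31.4006
d((4, 25), (-21, 20)) = 25.4951
d((4, 25), (-19, -30)) = 59.6154
d((-23, 15), (23, 19)) = 46.1736
d((-23, 15), (5, 13)) = 28.0713
d((-23, 15), (26, -24)) = 62.6259
d((-23, 15), (-1, -6)) = 30.4138
d((-23, 15), (-21, 20)) = 5.3852 <-- minimum
d((-23, 15), (-19, -30)) = 45.1774
d((23, 19), (5, 13)) = 18.9737
d((23, 19), (26, -24)) = 43.1045
d((23, 19), (-1, -6)) = 34.6554
d((23, 19), (-21, 20)) = 44.0114
d((23, 19), (-19, -30)) = 64.5368
d((5, 13), (26, -24)) = 42.5441
d((5, 13), (-1, -6)) = 19.9249
d((5, 13), (-21, 20)) = 26.9258
d((5, 13), (-19, -30)) = 49.2443
d((26, -24), (-1, -6)) = 32.45
d((26, -24), (-21, 20)) = 64.3817
d((26, -24), (-19, -30)) = 45.3982
d((-1, -6), (-21, 20)) = 32.8024
d((-1, -6), (-19, -30)) = 30.0
d((-21, 20), (-19, -30)) = 50.04

Closest pair: (-23, 15) and (-21, 20) with distance 5.3852

The closest pair is (-23, 15) and (-21, 20) with Euclidean distance 5.3852. For 9 points, brute-force pairwise comparison is shown above. For large n, the divide-and-conquer algorithm (sort by x, recurse on halves, check the dividing strip) achieves O(n log n).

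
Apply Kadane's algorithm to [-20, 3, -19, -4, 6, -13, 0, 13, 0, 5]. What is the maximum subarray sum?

Using Kadane's algorithm on [-20, 3, -19, -4, 6, -13, 0, 13, 0, 5]:

Scanning through the array:
Position 1 (value 3): max_ending_here = 3, max_so_far = 3
Position 2 (value -19): max_ending_here = -16, max_so_far = 3
Position 3 (value -4): max_ending_here = -4, max_so_far = 3
Position 4 (value 6): max_ending_here = 6, max_so_far = 6
Position 5 (value -13): max_ending_here = -7, max_so_far = 6
Position 6 (value 0): max_ending_here = 0, max_so_far = 6
Position 7 (value 13): max_ending_here = 13, max_so_far = 13
Position 8 (value 0): max_ending_here = 13, max_so_far = 13
Position 9 (value 5): max_ending_here = 18, max_so_far = 18

Maximum subarray: [0, 13, 0, 5]
Maximum sum: 18

The maximum subarray is [0, 13, 0, 5] with sum 18. This subarray runs from index 6 to index 9.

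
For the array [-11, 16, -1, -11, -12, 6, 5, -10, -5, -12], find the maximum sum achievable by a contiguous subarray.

Using Kadane's algorithm on [-11, 16, -1, -11, -12, 6, 5, -10, -5, -12]:

Scanning through the array:
Position 1 (value 16): max_ending_here = 16, max_so_far = 16
Position 2 (value -1): max_ending_here = 15, max_so_far = 16
Position 3 (value -11): max_ending_here = 4, max_so_far = 16
Position 4 (value -12): max_ending_here = -8, max_so_far = 16
Position 5 (value 6): max_ending_here = 6, max_so_far = 16
Position 6 (value 5): max_ending_here = 11, max_so_far = 16
Position 7 (value -10): max_ending_here = 1, max_so_far = 16
Position 8 (value -5): max_ending_here = -4, max_so_far = 16
Position 9 (value -12): max_ending_here = -12, max_so_far = 16

Maximum subarray: [16]
Maximum sum: 16

The maximum subarray is [16] with sum 16. This subarray runs from index 1 to index 1.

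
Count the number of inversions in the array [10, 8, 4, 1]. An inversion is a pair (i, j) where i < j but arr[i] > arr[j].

Finding inversions in [10, 8, 4, 1]:

(0, 1): arr[0]=10 > arr[1]=8
(0, 2): arr[0]=10 > arr[2]=4
(0, 3): arr[0]=10 > arr[3]=1
(1, 2): arr[1]=8 > arr[2]=4
(1, 3): arr[1]=8 > arr[3]=1
(2, 3): arr[2]=4 > arr[3]=1

Total inversions: 6

The array has 6 inversion(s): (0,1), (0,2), (0,3), (1,2), (1,3), (2,3). Each pair (i,j) satisfies i < j and arr[i] > arr[j].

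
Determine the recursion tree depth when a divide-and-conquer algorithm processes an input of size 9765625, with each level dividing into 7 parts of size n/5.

For divide and conquer with division factor 5:

Problem sizes at each level:
Level 0: 9765625
Level 1: 1953125
Level 2: 390625
Level 3: 78125
Level 4: 15625
Level 5: 3125
Level 6: 625
Level 7: 125
Level 8: 25
Level 9: 5
Level 10: 1

The root is level 0 and the size-1 base case is level 10 (the tree spans levels 0 through 10, i.e. 11 levels counting the root), so the depth is the number of divisions: log_5(9765625) = 10

The recursion tree depth is log_5(9765625) = 10. At each level, the problem size is divided by 5, so it takes 10 divisions to reduce to a base case of size 1. The algorithm makes 7 recursive calls at each level.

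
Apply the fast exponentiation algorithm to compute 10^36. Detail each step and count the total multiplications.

Computing 10^36 by squaring (build up from 10^1; each line after the first costs one multiplication):

10^1 = 10
10^2 = (10^1)^2 = 10^2 = 100
10^4 = (10^2)^2 = 100^2 = 10000
10^8 = (10^4)^2 = 10000^2 = 100000000
10^9 = 10 * 10^8 = 10 * 100000000 = 1000000000
10^18 = (10^9)^2 = 1000000000^2 = 1000000000000000000
10^36 = (10^18)^2 = 1000000000000000000^2 = 1000000000000000000000000000000000000

Result: 1000000000000000000000000000000000000
Multiplications needed: 6 (6 lines after 10^1)

10^36 = 1000000000000000000000000000000000000. Using exponentiation by squaring, this requires 6 multiplications. The key idea: if the exponent is even, square the half-power; if odd, multiply by the base once.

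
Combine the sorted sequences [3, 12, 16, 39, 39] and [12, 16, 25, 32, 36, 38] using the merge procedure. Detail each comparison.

Merging process:

Compare 3 vs 12: take 3 from left. Merged: [3]
Compare 12 vs 12: take 12 from left. Merged: [3, 12]
Compare 16 vs 12: take 12 from right. Merged: [3, 12, 12]
Compare 16 vs 16: take 16 from left. Merged: [3, 12, 12, 16]
Compare 39 vs 16: take 16 from right. Merged: [3, 12, 12, 16, 16]
Compare 39 vs 25: take 25 from right. Merged: [3, 12, 12, 16, 16, 25]
Compare 39 vs 32: take 32 from right. Merged: [3, 12, 12, 16, 16, 25, 32]
Compare 39 vs 36: take 36 from right. Merged: [3, 12, 12, 16, 16, 25, 32, 36]
Compare 39 vs 38: take 38 from right. Merged: [3, 12, 12, 16, 16, 25, 32, 36, 38]
Append remaining from left: [39, 39]. Merged: [3, 12, 12, 16, 16, 25, 32, 36, 38, 39, 39]

Final merged array: [3, 12, 12, 16, 16, 25, 32, 36, 38, 39, 39]
Total comparisons: 9

The merged array is [3, 12, 12, 16, 16, 25, 32, 36, 38, 39, 39], requiring 9 comparisons. The merge step runs in O(n) time where n is the total number of elements.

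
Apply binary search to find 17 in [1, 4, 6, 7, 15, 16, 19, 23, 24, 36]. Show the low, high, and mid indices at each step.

Binary search for 17 in [1, 4, 6, 7, 15, 16, 19, 23, 24, 36]:

lo=0, hi=9, mid=4, arr[mid]=15 -> 15 < 17, search right half
lo=5, hi=9, mid=7, arr[mid]=23 -> 23 > 17, search left half
lo=5, hi=6, mid=5, arr[mid]=16 -> 16 < 17, search right half
lo=6, hi=6, mid=6, arr[mid]=19 -> 19 > 17, search left half
lo=6 > hi=5, target 17 not found

Binary search determines that 17 is not in the array after 4 comparisons. The search space was exhausted without finding the target.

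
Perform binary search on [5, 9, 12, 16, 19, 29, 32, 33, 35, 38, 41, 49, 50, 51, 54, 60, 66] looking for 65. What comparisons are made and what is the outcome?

Binary search for 65 in [5, 9, 12, 16, 19, 29, 32, 33, 35, 38, 41, 49, 50, 51, 54, 60, 66]:

lo=0, hi=16, mid=8, arr[mid]=35 -> 35 < 65, search right half
lo=9, hi=16, mid=12, arr[mid]=50 -> 50 < 65, search right half
lo=13, hi=16, mid=14, arr[mid]=54 -> 54 < 65, search right half
lo=15, hi=16, mid=15, arr[mid]=60 -> 60 < 65, search right half
lo=16, hi=16, mid=16, arr[mid]=66 -> 66 > 65, search left half
lo=16 > hi=15, target 65 not found

Binary search determines that 65 is not in the array after 5 comparisons. The search space was exhausted without finding the target.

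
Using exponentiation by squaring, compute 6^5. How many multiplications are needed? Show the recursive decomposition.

Computing 6^5 by squaring (build up from 6^1; each line after the first costs one multiplication):

6^1 = 6
6^2 = (6^1)^2 = 6^2 = 36
6^4 = (6^2)^2 = 36^2 = 1296
6^5 = 6 * 6^4 = 6 * 1296 = 7776

Result: 7776
Multiplications needed: 3 (3 lines after 6^1)

6^5 = 7776. Using exponentiation by squaring, this requires 3 multiplications. The key idea: if the exponent is even, square the half-power; if odd, multiply by the base once.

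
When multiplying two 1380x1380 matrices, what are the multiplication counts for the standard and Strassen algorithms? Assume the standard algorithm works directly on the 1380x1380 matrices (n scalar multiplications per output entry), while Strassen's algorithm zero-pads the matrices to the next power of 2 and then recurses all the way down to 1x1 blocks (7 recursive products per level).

Matrix multiplication for 1380x1380 matrices:

Strassen's algorithm requires power-of-2 dimensions. Pad 1380x1380 to 2048x2048 (next power of 2).

Standard algorithm: 1380^3 = 2628072000 multiplications
Strassen's algorithm: 7^(log2(2048)) = 7^11 = 1977326743 multiplications
Savings: 2628072000 - 1977326743 = 650745257 multiplications

Standard: 2628072000 multiplications (1380^3). Strassen: 1977326743 multiplications (7^11, after padding to 2048x2048). Strassen reduces 8 recursive multiplications to 7 at each level.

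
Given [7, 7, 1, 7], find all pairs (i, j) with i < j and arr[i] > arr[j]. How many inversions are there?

Finding inversions in [7, 7, 1, 7]:

(0, 2): arr[0]=7 > arr[2]=1
(1, 2): arr[1]=7 > arr[2]=1

Total inversions: 2

The array has 2 inversion(s): (0,2), (1,2). Each pair (i,j) satisfies i < j and arr[i] > arr[j].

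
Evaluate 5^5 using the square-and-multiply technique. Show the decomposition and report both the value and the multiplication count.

Computing 5^5 by squaring (build up from 5^1; each line after the first costs one multiplication):

5^1 = 5
5^2 = (5^1)^2 = 5^2 = 25
5^4 = (5^2)^2 = 25^2 = 625
5^5 = 5 * 5^4 = 5 * 625 = 3125

Result: 3125
Multiplications needed: 3 (3 lines after 5^1)

5^5 = 3125. Using exponentiation by squaring, this requires 3 multiplications. The key idea: if the exponent is even, square the half-power; if odd, multiply by the base once.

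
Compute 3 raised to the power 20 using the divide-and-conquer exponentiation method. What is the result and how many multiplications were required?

Computing 3^20 by squaring (build up from 3^1; each line after the first costs one multiplication):

3^1 = 3
3^2 = (3^1)^2 = 3^2 = 9
3^4 = (3^2)^2 = 9^2 = 81
3^5 = 3 * 3^4 = 3 * 81 = 243
3^10 = (3^5)^2 = 243^2 = 59049
3^20 = (3^10)^2 = 59049^2 = 3486784401

Result: 3486784401
Multiplications needed: 5 (5 lines after 3^1)

3^20 = 3486784401. Using exponentiation by squaring, this requires 5 multiplications. The key idea: if the exponent is even, square the half-power; if odd, multiply by the base once.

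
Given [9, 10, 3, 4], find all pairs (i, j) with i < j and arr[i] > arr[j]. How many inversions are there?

Finding inversions in [9, 10, 3, 4]:

(0, 2): arr[0]=9 > arr[2]=3
(0, 3): arr[0]=9 > arr[3]=4
(1, 2): arr[1]=10 > arr[2]=3
(1, 3): arr[1]=10 > arr[3]=4

Total inversions: 4

The array has 4 inversion(s): (0,2), (0,3), (1,2), (1,3). Each pair (i,j) satisfies i < j and arr[i] > arr[j].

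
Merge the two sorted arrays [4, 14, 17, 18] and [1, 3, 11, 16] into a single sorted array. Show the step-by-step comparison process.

Merging process:

Compare 4 vs 1: take 1 from right. Merged: [1]
Compare 4 vs 3: take 3 from right. Merged: [1, 3]
Compare 4 vs 11: take 4 from left. Merged: [1, 3, 4]
Compare 14 vs 11: take 11 from right. Merged: [1, 3, 4, 11]
Compare 14 vs 16: take 14 from left. Merged: [1, 3, 4, 11, 14]
Compare 17 vs 16: take 16 from right. Merged: [1, 3, 4, 11, 14, 16]
Append remaining from left: [17, 18]. Merged: [1, 3, 4, 11, 14, 16, 17, 18]

Final merged array: [1, 3, 4, 11, 14, 16, 17, 18]
Total comparisons: 6

The merged array is [1, 3, 4, 11, 14, 16, 17, 18], requiring 6 comparisons. The merge step runs in O(n) time where n is the total number of elements.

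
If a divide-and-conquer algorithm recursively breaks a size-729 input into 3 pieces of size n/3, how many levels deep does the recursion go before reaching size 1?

For divide and conquer with division factor 3:

Problem sizes at each level:
Level 0: 729
Level 1: 243
Level 2: 81
Level 3: 27
Level 4: 9
Level 5: 3
Level 6: 1

The root is level 0 and the size-1 base case is level 6 (the tree spans levels 0 through 6, i.e. 7 levels counting the root), so the depth is the number of divisions: log_3(729) = 6

The recursion tree depth is log_3(729) = 6. At each level, the problem size is divided by 3, so it takes 6 divisions to reduce to a base case of size 1. The algorithm makes 3 recursive calls at each level.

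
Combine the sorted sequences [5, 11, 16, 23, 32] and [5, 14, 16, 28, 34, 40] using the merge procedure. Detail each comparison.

Merging process:

Compare 5 vs 5: take 5 from left. Merged: [5]
Compare 11 vs 5: take 5 from right. Merged: [5, 5]
Compare 11 vs 14: take 11 from left. Merged: [5, 5, 11]
Compare 16 vs 14: take 14 from right. Merged: [5, 5, 11, 14]
Compare 16 vs 16: take 16 from left. Merged: [5, 5, 11, 14, 16]
Compare 23 vs 16: take 16 from right. Merged: [5, 5, 11, 14, 16, 16]
Compare 23 vs 28: take 23 from left. Merged: [5, 5, 11, 14, 16, 16, 23]
Compare 32 vs 28: take 28 from right. Merged: [5, 5, 11, 14, 16, 16, 23, 28]
Compare 32 vs 34: take 32 from left. Merged: [5, 5, 11, 14, 16, 16, 23, 28, 32]
Append remaining from right: [34, 40]. Merged: [5, 5, 11, 14, 16, 16, 23, 28, 32, 34, 40]

Final merged array: [5, 5, 11, 14, 16, 16, 23, 28, 32, 34, 40]
Total comparisons: 9

The merged array is [5, 5, 11, 14, 16, 16, 23, 28, 32, 34, 40], requiring 9 comparisons. The merge step runs in O(n) time where n is the total number of elements.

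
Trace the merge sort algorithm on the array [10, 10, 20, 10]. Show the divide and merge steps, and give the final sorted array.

Merge sort trace:

Split: [10, 10, 20, 10] -> [10, 10] and [20, 10]
  Split: [10, 10] -> [10] and [10]
  Merge: [10] + [10] -> [10, 10]
  Split: [20, 10] -> [20] and [10]
  Merge: [20] + [10] -> [10, 20]
Merge: [10, 10] + [10, 20] -> [10, 10, 10, 20]

Final sorted array: [10, 10, 10, 20]

The merge sort proceeds by recursively splitting the array and merging sorted halves.
After all merges, the sorted array is [10, 10, 10, 20].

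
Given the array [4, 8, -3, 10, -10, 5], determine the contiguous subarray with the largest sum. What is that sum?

Using Kadane's algorithm on [4, 8, -3, 10, -10, 5]:

Scanning through the array:
Position 1 (value 8): max_ending_here = 12, max_so_far = 12
Position 2 (value -3): max_ending_here = 9, max_so_far = 12
Position 3 (value 10): max_ending_here = 19, max_so_far = 19
Position 4 (value -10): max_ending_here = 9, max_so_far = 19
Position 5 (value 5): max_ending_here = 14, max_so_far = 19

Maximum subarray: [4, 8, -3, 10]
Maximum sum: 19

The maximum subarray is [4, 8, -3, 10] with sum 19. This subarray runs from index 0 to index 3.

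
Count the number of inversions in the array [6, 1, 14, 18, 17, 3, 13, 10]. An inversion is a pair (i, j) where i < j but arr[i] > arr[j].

Finding inversions in [6, 1, 14, 18, 17, 3, 13, 10]:

(0, 1): arr[0]=6 > arr[1]=1
(0, 5): arr[0]=6 > arr[5]=3
(2, 5): arr[2]=14 > arr[5]=3
(2, 6): arr[2]=14 > arr[6]=13
(2, 7): arr[2]=14 > arr[7]=10
(3, 4): arr[3]=18 > arr[4]=17
(3, 5): arr[3]=18 > arr[5]=3
(3, 6): arr[3]=18 > arr[6]=13
(3, 7): arr[3]=18 > arr[7]=10
(4, 5): arr[4]=17 > arr[5]=3
(4, 6): arr[4]=17 > arr[6]=13
(4, 7): arr[4]=17 > arr[7]=10
(6, 7): arr[6]=13 > arr[7]=10

Total inversions: 13

The array has 13 inversion(s): (0,1), (0,5), (2,5), (2,6), (2,7), (3,4), (3,5), (3,6), (3,7), (4,5), (4,6), (4,7), (6,7). Each pair (i,j) satisfies i < j and arr[i] > arr[j].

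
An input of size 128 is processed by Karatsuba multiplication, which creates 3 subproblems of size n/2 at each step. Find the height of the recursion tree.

For divide and conquer with division factor 2:

Problem sizes at each level:
Level 0: 128
Level 1: 64
Level 2: 32
Level 3: 16
Level 4: 8
Level 5: 4
Level 6: 2
Level 7: 1

The root is level 0 and the size-1 base case is level 7 (the tree spans levels 0 through 7, i.e. 8 levels counting the root), so the depth is the number of divisions: log_2(128) = 7

The recursion tree depth is log_2(128) = 7. At each level, the problem size is divided by 2, so it takes 7 divisions to reduce to a base case of size 1. The algorithm makes 3 recursive calls at each level.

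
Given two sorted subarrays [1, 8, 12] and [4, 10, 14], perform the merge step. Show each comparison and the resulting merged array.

Merging process:

Compare 1 vs 4: take 1 from left. Merged: [1]
Compare 8 vs 4: take 4 from right. Merged: [1, 4]
Compare 8 vs 10: take 8 from left. Merged: [1, 4, 8]
Compare 12 vs 10: take 10 from right. Merged: [1, 4, 8, 10]
Compare 12 vs 14: take 12 from left. Merged: [1, 4, 8, 10, 12]
Append remaining from right: [14]. Merged: [1, 4, 8, 10, 12, 14]

Final merged array: [1, 4, 8, 10, 12, 14]
Total comparisons: 5

The merged array is [1, 4, 8, 10, 12, 14], requiring 5 comparisons. The merge step runs in O(n) time where n is the total number of elements.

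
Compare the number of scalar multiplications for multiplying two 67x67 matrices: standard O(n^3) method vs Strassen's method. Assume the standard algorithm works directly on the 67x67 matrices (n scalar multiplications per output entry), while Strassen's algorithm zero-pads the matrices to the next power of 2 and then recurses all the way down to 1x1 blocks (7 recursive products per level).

Matrix multiplication for 67x67 matrices:

Strassen's algorithm requires power-of-2 dimensions. Pad 67x67 to 128x128 (next power of 2).

Standard algorithm: 67^3 = 300763 multiplications
Strassen's algorithm: 7^(log2(128)) = 7^7 = 823543 multiplications
Difference: 300763 - 823543 = -522780 (Strassen uses MORE here due to padding overhead — for small or just-over-power-of-2 n, padding can outweigh the per-level savings)

Standard: 300763 multiplications (67^3). Strassen: 823543 multiplications (7^7, after padding to 128x128). Strassen reduces 8 recursive multiplications to 7 at each level.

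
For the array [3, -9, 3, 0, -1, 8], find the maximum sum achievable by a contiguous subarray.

Using Kadane's algorithm on [3, -9, 3, 0, -1, 8]:

Scanning through the array:
Position 1 (value -9): max_ending_here = -6, max_so_far = 3
Position 2 (value 3): max_ending_here = 3, max_so_far = 3
Position 3 (value 0): max_ending_here = 3, max_so_far = 3
Position 4 (value -1): max_ending_here = 2, max_so_far = 3
Position 5 (value 8): max_ending_here = 10, max_so_far = 10

Maximum subarray: [3, 0, -1, 8]
Maximum sum: 10

The maximum subarray is [3, 0, -1, 8] with sum 10. This subarray runs from index 2 to index 5.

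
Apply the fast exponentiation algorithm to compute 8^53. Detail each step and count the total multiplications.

Computing 8^53 by squaring (build up from 8^1; each line after the first costs one multiplication):

8^1 = 8
8^2 = (8^1)^2 = 8^2 = 64
8^3 = 8 * 8^2 = 8 * 64 = 512
8^6 = (8^3)^2 = 512^2 = 262144
8^12 = (8^6)^2 = 262144^2 = 68719476736
8^13 = 8 * 8^12 = 8 * 68719476736 = 549755813888
8^26 = (8^13)^2 = 549755813888^2 = 302231454903657293676544
8^52 = (8^26)^2 = 302231454903657293676544^2 = 91343852333181432387730302044767688728495783936
8^53 = 8 * 8^52 = 8 * 91343852333181432387730302044767688728495783936 = 730750818665451459101842416358141509827966271488

Result: 730750818665451459101842416358141509827966271488
Multiplications needed: 8 (8 lines after 8^1)

8^53 = 730750818665451459101842416358141509827966271488. Using exponentiation by squaring, this requires 8 multiplications. The key idea: if the exponent is even, square the half-power; if odd, multiply by the base once.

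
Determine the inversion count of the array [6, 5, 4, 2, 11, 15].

Finding inversions in [6, 5, 4, 2, 11, 15]:

(0, 1): arr[0]=6 > arr[1]=5
(0, 2): arr[0]=6 > arr[2]=4
(0, 3): arr[0]=6 > arr[3]=2
(1, 2): arr[1]=5 > arr[2]=4
(1, 3): arr[1]=5 > arr[3]=2
(2, 3): arr[2]=4 > arr[3]=2

Total inversions: 6

The array has 6 inversion(s): (0,1), (0,2), (0,3), (1,2), (1,3), (2,3). Each pair (i,j) satisfies i < j and arr[i] > arr[j].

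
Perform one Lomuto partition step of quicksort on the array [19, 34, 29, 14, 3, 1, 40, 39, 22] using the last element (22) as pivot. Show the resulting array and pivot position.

Lomuto partition with pivot = 22:

Initial array: [19, 34, 29, 14, 3, 1, 40, 39, 22]

arr[0]=19 <= 22: swap with position 0, array becomes [19, 34, 29, 14, 3, 1, 40, 39, 22]
arr[1]=34 > 22: no swap
arr[2]=29 > 22: no swap
arr[3]=14 <= 22: swap with position 1, array becomes [19, 14, 29, 34, 3, 1, 40, 39, 22]
arr[4]=3 <= 22: swap with position 2, array becomes [19, 14, 3, 34, 29, 1, 40, 39, 22]
arr[5]=1 <= 22: swap with position 3, array becomes [19, 14, 3, 1, 29, 34, 40, 39, 22]
arr[6]=40 > 22: no swap
arr[7]=39 > 22: no swap

Place pivot at position 4: [19, 14, 3, 1, 22, 34, 40, 39, 29]
Pivot position: 4

After partitioning with pivot 22, the array becomes [19, 14, 3, 1, 22, 34, 40, 39, 29]. The pivot is placed at index 4. All elements to the left of the pivot are <= 22, and all elements to the right are > 22.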